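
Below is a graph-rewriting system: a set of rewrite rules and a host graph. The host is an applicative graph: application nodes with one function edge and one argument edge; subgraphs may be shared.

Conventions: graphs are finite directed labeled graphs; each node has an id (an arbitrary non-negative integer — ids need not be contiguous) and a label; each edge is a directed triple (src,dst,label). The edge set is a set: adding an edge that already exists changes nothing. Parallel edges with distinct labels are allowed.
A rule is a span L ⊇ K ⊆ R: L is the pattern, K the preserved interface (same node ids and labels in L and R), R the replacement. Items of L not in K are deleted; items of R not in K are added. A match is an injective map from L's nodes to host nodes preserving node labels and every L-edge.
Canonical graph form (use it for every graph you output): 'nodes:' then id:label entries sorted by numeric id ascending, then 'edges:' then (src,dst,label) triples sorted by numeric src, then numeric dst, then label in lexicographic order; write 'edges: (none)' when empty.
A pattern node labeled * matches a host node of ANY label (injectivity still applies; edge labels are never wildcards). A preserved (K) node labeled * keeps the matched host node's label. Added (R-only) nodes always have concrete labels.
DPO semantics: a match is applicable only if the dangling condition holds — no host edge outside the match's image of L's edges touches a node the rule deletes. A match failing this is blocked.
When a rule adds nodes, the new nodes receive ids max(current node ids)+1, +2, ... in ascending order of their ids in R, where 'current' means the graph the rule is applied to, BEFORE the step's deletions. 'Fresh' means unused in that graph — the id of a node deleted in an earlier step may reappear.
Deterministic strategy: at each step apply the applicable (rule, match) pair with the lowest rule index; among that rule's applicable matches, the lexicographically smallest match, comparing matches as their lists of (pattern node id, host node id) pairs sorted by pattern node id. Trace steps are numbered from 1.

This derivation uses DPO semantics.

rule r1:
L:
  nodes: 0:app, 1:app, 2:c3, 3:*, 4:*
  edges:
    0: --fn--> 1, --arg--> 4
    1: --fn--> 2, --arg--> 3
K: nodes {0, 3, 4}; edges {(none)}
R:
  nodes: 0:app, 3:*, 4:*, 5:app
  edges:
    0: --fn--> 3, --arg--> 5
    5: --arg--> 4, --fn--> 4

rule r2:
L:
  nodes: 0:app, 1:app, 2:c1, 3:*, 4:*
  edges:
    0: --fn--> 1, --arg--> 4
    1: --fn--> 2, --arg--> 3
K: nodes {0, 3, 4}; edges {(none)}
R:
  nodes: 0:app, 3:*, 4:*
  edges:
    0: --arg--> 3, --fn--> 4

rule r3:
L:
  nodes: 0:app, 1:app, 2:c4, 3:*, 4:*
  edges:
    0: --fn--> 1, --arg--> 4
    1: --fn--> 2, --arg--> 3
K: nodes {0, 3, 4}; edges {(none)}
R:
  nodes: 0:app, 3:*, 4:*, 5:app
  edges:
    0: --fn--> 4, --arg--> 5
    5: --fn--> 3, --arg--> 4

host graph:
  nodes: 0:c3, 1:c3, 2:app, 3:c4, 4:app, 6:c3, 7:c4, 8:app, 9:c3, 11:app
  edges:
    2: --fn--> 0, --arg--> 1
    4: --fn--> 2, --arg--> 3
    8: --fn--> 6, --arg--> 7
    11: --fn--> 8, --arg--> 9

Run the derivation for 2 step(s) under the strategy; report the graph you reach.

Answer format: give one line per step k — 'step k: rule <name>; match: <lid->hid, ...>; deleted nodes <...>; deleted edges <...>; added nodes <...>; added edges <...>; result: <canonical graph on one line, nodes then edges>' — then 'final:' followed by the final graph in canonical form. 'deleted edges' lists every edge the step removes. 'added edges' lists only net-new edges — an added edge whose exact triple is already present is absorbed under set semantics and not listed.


step 1: rule r1; match: 0->4, 1->2, 2->0, 3->1, 4->3; deleted nodes 0, 2; deleted edges (2,0,fn); (2,1,arg); (4,2,fn); (4,3,arg); added nodes 12; added edges (4,1,fn); (4,12,arg); (12,3,arg); (12,3,fn); result: nodes: 1:c3, 3:c4, 4:app, 6:c3, 7:c4, 8:app, 9:c3, 11:app, 12:app edges: (4,1,fn); (4,12,arg); (8,6,fn); (8,7,arg); (11,8,fn); (11,9,arg); (12,3,arg); (12,3,fn)
step 2: rule r1; match: 0->11, 1->8, 2->6, 3->7, 4->9; deleted nodes 6, 8; deleted edges (8,6,fn); (8,7,arg); (11,8,fn); (11,9,arg); added nodes 13; added edges (11,7,fn); (11,13,arg); (13,9,arg); (13,9,fn); result: nodes: 1:c3, 3:c4, 4:app, 7:c4, 9:c3, 11:app, 12:app, 13:app edges: (4,1,fn); (4,12,arg); (11,7,fn); (11,13,arg); (12,3,arg); (12,3,fn); (13,9,arg); (13,9,fn)
final:
nodes: 1:c3, 3:c4, 4:app, 7:c4, 9:c3, 11:app, 12:app, 13:app
edges: (4,1,fn); (4,12,arg); (11,7,fn); (11,13,arg); (12,3,arg); (12,3,fn); (13,9,arg); (13,9,fn)


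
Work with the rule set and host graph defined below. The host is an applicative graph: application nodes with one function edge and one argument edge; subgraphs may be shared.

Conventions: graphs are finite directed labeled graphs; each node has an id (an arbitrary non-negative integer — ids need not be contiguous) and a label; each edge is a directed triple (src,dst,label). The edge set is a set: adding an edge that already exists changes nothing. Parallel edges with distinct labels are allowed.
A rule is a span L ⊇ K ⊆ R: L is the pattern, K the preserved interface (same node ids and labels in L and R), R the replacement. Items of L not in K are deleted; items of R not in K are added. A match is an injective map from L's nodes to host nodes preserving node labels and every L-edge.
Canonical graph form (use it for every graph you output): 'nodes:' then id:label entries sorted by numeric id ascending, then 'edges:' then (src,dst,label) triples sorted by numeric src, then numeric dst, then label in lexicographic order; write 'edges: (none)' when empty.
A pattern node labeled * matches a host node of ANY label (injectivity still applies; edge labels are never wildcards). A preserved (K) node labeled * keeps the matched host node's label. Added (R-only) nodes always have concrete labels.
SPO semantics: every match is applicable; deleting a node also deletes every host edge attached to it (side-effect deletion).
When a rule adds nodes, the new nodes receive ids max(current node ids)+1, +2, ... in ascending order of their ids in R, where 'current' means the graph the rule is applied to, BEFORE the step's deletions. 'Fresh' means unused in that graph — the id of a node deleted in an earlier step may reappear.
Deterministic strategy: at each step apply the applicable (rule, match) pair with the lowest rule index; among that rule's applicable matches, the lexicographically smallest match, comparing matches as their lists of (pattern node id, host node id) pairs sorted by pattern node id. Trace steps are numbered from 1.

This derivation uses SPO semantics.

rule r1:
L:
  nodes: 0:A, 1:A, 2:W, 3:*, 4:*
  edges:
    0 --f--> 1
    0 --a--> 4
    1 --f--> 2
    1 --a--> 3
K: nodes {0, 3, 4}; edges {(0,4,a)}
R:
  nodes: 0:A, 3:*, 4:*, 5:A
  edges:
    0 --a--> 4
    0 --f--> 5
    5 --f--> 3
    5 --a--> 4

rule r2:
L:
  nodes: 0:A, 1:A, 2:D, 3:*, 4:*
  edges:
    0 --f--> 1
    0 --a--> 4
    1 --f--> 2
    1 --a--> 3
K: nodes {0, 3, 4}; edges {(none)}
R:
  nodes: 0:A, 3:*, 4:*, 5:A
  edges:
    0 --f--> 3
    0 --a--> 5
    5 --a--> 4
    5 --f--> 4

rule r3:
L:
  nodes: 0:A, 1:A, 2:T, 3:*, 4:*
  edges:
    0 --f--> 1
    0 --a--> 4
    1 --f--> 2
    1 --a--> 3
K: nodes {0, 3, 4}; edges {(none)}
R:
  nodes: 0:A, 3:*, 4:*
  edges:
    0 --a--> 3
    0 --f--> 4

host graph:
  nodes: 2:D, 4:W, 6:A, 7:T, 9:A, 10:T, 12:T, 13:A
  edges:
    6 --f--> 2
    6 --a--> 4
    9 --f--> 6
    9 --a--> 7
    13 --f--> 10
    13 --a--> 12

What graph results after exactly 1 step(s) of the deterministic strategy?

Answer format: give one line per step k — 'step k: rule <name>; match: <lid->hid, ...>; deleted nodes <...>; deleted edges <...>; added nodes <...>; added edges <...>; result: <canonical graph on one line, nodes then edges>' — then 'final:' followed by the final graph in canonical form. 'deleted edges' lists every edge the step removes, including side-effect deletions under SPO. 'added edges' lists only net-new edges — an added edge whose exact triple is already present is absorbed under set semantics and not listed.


step 1: rule r2; match: 0->9, 1->6, 2->2, 3->4, 4->7; deleted nodes 2, 6; deleted edges (6,2,f); (6,4,a); (9,6,f); (9,7,a); added nodes 14; added edges (9,4,f); (9,14,a); (14,7,a); (14,7,f); result: nodes: 4:W, 7:T, 9:A, 10:T, 12:T, 13:A, 14:A edges: (9,4,f); (9,14,a); (13,10,f); (13,12,a); (14,7,a); (14,7,f)
final:
nodes: 4:W, 7:T, 9:A, 10:T, 12:T, 13:A, 14:A
edges: (9,4,f); (9,14,a); (13,10,f); (13,12,a); (14,7,a); (14,7,f)


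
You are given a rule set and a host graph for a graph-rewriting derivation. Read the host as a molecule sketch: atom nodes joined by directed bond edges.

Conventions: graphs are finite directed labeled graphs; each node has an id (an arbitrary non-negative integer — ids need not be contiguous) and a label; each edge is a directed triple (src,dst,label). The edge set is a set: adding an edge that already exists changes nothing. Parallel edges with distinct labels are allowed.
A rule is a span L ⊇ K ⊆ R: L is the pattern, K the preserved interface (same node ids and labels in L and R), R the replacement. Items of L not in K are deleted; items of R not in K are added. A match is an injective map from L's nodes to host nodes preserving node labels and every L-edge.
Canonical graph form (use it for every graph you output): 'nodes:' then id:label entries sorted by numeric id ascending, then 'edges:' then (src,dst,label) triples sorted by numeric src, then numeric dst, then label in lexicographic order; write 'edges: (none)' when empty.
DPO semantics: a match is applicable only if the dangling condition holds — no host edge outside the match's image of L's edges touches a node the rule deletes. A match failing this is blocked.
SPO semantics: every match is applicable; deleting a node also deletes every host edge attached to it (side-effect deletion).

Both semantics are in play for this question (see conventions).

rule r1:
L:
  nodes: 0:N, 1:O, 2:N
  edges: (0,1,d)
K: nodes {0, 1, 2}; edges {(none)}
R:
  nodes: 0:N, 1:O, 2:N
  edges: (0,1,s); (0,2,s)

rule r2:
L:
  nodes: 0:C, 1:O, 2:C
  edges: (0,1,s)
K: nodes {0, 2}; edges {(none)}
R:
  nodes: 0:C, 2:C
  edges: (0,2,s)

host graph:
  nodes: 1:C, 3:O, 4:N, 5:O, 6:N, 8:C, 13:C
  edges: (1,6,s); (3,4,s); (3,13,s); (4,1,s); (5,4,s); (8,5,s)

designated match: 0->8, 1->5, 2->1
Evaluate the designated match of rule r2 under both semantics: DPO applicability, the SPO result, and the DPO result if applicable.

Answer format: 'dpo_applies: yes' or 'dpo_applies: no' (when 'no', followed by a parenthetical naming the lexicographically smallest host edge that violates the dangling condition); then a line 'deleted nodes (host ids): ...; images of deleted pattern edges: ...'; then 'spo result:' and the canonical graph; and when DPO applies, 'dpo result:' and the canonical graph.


dpo_applies: no
(the rule deletes node 5, which keeps host edge (5,4,s) outside the match image — the dangling condition fails, DPO blocks; SPO proceeds and side-deletes such edges)
deleted nodes (host ids): 5; images of deleted pattern edges: (8,5,s)
spo result:
nodes: 1:C, 3:O, 4:N, 6:N, 8:C, 13:C
edges: (1,6,s); (3,4,s); (3,13,s); (4,1,s); (8,1,s)


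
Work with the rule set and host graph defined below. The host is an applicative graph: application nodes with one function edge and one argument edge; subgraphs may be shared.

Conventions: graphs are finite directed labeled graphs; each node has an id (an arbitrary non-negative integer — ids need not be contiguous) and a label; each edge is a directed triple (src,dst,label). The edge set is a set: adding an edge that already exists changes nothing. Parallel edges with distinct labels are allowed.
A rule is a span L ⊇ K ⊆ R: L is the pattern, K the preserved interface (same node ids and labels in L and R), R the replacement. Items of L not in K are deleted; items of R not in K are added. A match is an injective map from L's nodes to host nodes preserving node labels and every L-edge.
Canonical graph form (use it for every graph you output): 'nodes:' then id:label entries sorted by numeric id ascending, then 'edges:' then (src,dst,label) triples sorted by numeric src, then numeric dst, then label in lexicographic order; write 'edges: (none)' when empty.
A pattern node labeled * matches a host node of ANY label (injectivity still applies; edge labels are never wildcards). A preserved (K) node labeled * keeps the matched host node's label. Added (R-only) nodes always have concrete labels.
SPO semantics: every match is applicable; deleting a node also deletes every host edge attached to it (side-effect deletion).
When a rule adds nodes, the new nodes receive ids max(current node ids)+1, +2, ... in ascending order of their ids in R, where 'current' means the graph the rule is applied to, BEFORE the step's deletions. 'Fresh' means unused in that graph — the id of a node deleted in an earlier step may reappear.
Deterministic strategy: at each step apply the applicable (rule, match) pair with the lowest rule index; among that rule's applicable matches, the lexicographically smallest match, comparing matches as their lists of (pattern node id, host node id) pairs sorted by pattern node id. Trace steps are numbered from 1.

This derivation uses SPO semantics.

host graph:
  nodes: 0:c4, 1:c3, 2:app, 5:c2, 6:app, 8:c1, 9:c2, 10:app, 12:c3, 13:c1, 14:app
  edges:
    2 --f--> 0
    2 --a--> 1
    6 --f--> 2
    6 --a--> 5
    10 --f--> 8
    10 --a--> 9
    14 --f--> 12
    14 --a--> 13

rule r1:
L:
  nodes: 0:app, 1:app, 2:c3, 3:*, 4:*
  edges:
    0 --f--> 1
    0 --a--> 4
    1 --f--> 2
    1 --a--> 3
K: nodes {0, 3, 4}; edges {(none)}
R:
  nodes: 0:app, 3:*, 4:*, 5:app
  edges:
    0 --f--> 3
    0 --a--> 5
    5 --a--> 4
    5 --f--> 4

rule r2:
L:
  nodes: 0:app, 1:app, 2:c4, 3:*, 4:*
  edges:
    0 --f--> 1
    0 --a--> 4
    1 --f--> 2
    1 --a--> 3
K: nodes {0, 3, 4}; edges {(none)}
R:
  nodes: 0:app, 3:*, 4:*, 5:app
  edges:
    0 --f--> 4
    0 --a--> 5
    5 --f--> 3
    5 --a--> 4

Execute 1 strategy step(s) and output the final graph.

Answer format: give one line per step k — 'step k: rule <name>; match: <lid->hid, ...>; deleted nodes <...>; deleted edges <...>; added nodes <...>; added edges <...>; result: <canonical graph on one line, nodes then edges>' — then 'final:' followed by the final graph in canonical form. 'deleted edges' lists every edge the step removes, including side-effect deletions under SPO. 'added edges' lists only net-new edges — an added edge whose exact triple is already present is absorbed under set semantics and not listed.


step 1: rule r2; match: 0->6, 1->2, 2->0, 3->1, 4->5; deleted nodes 0, 2; deleted edges (2,0,f); (2,1,a); (6,2,f); (6,5,a); added nodes 15; added edges (6,5,f); (6,15,a); (15,1,f); (15,5,a); result: nodes: 1:c3, 5:c2, 6:app, 8:c1, 9:c2, 10:app, 12:c3, 13:c1, 14:app, 15:app edges: (6,5,f); (6,15,a); (10,8,f); (10,9,a); (14,12,f); (14,13,a); (15,1,f); (15,5,a)
final:
nodes: 1:c3, 5:c2, 6:app, 8:c1, 9:c2, 10:app, 12:c3, 13:c1, 14:app, 15:app
edges: (6,5,f); (6,15,a); (10,8,f); (10,9,a); (14,12,f); (14,13,a); (15,1,f); (15,5,a)


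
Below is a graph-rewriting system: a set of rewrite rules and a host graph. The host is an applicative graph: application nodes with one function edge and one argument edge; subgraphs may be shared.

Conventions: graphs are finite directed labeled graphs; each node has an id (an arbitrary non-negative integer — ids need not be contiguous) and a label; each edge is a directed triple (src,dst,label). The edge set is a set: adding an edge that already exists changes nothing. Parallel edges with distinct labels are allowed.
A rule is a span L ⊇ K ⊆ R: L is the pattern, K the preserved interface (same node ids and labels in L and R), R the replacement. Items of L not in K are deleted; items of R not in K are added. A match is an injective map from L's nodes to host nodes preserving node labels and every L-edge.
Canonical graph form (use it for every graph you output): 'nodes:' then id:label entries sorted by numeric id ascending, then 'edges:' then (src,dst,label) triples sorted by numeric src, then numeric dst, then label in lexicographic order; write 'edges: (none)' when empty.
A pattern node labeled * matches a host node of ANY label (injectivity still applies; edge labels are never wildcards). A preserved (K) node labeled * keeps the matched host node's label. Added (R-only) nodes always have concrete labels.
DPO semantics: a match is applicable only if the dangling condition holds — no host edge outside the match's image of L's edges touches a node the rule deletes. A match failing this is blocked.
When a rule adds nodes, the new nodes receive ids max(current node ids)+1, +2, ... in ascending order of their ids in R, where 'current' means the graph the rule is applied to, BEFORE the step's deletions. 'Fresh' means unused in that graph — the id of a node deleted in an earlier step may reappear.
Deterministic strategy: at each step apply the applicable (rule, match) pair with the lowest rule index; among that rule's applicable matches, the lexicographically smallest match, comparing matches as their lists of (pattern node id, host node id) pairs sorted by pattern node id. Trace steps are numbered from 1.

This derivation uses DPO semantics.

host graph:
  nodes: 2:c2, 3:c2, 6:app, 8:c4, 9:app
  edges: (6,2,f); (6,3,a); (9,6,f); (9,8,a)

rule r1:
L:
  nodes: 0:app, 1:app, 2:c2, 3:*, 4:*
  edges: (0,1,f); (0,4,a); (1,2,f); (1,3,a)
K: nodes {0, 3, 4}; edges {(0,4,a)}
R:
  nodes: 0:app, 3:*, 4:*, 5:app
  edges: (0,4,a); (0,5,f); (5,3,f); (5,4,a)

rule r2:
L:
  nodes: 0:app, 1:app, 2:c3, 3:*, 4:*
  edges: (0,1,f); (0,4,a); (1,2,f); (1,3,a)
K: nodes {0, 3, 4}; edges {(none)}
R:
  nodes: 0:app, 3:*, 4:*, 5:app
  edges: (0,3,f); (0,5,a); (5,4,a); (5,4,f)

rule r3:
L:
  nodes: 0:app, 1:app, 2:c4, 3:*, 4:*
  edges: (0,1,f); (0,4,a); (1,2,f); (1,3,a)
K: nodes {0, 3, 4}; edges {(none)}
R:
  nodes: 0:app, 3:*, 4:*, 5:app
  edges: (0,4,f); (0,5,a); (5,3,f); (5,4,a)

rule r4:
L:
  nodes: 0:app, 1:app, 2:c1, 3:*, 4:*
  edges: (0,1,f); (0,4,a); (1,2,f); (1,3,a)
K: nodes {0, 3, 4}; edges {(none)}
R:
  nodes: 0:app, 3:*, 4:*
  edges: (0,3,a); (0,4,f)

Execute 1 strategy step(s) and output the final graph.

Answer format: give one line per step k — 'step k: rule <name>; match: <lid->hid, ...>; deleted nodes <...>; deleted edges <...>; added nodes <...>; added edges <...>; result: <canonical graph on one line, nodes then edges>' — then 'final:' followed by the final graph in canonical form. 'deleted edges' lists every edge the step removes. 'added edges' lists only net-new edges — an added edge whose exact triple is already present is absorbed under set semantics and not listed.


step 1: rule r1; match: 0->9, 1->6, 2->2, 3->3, 4->8; deleted nodes 2, 6; deleted edges (6,2,f); (6,3,a); (9,6,f); added nodes 10; added edges (9,10,f); (10,3,f); (10,8,a); result: nodes: 3:c2, 8:c4, 9:app, 10:app edges: (9,8,a); (9,10,f); (10,3,f); (10,8,a)
final:
nodes: 3:c2, 8:c4, 9:app, 10:app
edges: (9,8,a); (9,10,f); (10,3,f); (10,8,a)


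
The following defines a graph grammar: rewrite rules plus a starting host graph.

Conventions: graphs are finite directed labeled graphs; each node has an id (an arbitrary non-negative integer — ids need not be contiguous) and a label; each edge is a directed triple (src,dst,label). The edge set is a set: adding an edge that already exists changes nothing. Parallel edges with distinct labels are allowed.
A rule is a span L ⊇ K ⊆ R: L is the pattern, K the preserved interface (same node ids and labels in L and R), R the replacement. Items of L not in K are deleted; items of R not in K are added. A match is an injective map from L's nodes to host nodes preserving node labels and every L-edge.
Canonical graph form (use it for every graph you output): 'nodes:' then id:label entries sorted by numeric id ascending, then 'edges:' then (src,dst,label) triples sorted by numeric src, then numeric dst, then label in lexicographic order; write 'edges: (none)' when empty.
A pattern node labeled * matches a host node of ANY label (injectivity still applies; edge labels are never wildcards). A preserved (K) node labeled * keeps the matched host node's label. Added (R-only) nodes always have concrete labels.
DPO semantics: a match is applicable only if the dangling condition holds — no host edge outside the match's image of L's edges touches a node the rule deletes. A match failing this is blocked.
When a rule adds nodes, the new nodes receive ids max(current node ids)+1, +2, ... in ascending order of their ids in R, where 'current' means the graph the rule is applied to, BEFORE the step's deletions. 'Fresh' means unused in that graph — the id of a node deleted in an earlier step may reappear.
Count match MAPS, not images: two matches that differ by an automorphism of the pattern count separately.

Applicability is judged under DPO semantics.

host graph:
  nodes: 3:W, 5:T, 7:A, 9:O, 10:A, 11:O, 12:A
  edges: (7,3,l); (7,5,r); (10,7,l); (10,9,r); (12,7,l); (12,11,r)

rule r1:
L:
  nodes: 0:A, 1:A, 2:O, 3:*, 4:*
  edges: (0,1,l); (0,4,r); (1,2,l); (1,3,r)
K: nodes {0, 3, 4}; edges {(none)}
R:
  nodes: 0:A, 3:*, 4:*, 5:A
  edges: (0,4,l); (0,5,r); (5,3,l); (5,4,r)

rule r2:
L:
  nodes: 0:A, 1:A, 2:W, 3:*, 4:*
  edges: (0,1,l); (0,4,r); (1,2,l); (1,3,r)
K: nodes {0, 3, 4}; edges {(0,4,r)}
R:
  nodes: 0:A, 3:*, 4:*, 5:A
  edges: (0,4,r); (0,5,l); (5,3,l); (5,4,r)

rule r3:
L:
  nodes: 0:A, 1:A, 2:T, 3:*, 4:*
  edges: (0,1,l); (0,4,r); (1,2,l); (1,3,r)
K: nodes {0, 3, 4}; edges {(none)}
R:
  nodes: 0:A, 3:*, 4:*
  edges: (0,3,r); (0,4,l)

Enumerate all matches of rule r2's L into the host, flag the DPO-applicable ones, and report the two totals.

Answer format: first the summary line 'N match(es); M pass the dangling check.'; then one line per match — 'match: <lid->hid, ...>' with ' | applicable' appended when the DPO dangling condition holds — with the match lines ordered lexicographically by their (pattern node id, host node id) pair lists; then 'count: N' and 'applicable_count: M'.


2 match(es); 0 pass the dangling check.
match: 0->10, 1->7, 2->3, 3->5, 4->9
match: 0->12, 1->7, 2->3, 3->5, 4->11
count: 2
applicable_count: 0


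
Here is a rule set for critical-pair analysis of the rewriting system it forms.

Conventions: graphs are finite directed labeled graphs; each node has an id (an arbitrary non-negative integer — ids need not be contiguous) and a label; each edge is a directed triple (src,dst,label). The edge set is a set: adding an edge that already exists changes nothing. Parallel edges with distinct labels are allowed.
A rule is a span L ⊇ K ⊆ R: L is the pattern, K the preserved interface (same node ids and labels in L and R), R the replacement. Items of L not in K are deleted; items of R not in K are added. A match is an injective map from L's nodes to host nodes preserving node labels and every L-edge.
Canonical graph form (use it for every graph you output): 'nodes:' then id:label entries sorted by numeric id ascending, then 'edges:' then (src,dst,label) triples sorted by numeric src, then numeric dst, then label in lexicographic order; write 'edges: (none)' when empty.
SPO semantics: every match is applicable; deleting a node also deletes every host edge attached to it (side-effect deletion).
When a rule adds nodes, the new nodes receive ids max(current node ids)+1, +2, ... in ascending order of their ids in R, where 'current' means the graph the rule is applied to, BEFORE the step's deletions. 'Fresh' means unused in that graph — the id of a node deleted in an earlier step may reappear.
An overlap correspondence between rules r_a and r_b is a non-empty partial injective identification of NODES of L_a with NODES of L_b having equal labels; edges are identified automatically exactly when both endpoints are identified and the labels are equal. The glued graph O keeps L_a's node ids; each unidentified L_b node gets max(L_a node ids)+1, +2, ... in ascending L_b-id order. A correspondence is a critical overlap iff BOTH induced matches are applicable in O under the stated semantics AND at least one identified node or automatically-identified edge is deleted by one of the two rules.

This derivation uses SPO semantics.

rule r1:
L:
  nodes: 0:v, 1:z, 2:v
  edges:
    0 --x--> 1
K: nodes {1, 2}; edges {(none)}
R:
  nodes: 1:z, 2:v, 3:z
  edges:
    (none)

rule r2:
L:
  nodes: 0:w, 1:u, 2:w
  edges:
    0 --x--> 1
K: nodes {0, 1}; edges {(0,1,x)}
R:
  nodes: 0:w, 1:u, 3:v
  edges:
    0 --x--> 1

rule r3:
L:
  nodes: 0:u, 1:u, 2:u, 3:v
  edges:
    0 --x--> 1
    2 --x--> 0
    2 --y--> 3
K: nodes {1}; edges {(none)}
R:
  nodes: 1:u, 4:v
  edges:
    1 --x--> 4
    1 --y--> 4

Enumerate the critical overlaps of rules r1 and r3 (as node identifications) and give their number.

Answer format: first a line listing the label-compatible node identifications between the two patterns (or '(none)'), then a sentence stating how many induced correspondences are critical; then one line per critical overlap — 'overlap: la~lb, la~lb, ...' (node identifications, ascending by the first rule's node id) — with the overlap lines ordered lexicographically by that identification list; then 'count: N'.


label-compatible node identifications between L(r1) and L(r3): 0~3, 2~3
2 of the induced correspondences are critical overlaps of r1 and r3.
overlap: 0~3
overlap: 2~3
count: 2


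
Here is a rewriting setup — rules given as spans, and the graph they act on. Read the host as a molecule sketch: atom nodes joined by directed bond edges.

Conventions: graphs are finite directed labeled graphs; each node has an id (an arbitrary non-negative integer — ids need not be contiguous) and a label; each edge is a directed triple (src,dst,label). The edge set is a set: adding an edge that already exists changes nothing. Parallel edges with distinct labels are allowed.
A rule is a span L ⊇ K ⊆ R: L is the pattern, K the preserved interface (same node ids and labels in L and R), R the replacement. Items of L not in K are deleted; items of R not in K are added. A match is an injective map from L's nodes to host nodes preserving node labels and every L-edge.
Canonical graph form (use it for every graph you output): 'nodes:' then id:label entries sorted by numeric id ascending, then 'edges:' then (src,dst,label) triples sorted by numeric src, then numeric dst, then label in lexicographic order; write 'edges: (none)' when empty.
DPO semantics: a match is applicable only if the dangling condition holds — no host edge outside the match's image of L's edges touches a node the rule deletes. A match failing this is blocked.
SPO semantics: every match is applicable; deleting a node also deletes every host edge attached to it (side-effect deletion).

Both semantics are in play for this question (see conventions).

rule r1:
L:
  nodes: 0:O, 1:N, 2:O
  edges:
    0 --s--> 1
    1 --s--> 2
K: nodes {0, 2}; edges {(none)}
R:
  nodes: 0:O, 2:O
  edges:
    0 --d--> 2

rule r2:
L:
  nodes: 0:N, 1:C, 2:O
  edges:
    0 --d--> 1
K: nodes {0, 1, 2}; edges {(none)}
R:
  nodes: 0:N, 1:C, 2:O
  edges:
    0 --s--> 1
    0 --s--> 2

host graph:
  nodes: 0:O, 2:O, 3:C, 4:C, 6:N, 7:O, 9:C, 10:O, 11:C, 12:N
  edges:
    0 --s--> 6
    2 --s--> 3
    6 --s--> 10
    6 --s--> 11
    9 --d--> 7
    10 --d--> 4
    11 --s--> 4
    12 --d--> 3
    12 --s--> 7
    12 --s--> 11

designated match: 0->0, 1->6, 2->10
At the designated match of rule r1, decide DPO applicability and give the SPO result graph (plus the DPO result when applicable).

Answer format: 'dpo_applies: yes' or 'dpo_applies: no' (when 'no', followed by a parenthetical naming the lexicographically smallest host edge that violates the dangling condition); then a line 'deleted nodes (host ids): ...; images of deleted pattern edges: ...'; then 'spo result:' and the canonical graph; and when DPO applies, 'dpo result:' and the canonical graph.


dpo_applies: no
(the rule deletes node 6, which keeps host edge (6,11,s) outside the match image — the dangling condition fails, DPO blocks; SPO proceeds and side-deletes such edges)
deleted nodes (host ids): 6; images of deleted pattern edges: (0,6,s); (6,10,s)
spo result:
nodes: 0:O, 2:O, 3:C, 4:C, 7:O, 9:C, 10:O, 11:C, 12:N
edges: (0,10,d); (2,3,s); (9,7,d); (10,4,d); (11,4,s); (12,3,d); (12,7,s); (12,11,s)


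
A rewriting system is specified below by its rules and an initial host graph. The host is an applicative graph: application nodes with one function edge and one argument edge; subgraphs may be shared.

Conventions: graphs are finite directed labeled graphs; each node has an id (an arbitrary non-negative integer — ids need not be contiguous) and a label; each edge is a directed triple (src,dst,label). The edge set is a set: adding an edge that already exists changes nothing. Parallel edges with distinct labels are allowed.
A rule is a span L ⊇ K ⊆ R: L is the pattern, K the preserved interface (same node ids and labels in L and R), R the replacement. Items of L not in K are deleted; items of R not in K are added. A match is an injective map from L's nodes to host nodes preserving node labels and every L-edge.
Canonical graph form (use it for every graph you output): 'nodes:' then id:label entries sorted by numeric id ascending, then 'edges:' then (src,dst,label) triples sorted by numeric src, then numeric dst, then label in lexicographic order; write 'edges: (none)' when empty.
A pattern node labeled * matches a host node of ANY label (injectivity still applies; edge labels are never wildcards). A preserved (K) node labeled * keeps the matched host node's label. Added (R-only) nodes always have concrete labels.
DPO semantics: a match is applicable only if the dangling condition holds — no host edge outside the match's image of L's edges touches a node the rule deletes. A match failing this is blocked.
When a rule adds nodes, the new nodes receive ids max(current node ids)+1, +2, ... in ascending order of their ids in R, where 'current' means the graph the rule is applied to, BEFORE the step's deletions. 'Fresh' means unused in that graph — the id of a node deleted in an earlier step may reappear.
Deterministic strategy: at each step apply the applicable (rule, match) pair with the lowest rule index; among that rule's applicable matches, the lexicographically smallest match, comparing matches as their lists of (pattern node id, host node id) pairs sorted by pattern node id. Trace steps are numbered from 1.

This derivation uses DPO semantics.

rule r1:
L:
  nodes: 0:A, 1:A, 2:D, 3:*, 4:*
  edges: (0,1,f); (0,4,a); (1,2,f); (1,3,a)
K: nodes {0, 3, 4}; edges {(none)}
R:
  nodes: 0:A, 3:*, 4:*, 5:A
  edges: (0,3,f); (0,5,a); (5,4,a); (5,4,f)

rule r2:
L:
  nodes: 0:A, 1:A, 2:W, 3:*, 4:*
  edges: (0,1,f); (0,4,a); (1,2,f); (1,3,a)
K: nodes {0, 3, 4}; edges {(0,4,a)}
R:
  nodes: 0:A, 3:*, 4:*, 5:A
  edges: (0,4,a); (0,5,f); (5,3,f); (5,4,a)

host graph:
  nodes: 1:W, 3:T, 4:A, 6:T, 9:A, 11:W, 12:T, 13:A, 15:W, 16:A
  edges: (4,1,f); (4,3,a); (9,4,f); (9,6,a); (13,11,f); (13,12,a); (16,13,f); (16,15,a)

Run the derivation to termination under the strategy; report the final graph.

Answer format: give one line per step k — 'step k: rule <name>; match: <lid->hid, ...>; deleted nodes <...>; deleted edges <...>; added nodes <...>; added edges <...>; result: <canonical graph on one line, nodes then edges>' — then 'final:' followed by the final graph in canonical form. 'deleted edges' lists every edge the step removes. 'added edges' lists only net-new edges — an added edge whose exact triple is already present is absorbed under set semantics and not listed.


step 1: rule r2; match: 0->9, 1->4, 2->1, 3->3, 4->6; deleted nodes 1, 4; deleted edges (4,1,f); (4,3,a); (9,4,f); added nodes 17; added edges (9,17,f); (17,3,f); (17,6,a); result: nodes: 3:T, 6:T, 9:A, 11:W, 12:T, 13:A, 15:W, 16:A, 17:A edges: (9,6,a); (9,17,f); (13,11,f); (13,12,a); (16,13,f); (16,15,a); (17,3,f); (17,6,a)
step 2: rule r2; match: 0->16, 1->13, 2->11, 3->12, 4->15; deleted nodes 11, 13; deleted edges (13,11,f); (13,12,a); (16,13,f); added nodes 18; added edges (16,18,f); (18,12,f); (18,15,a); result: nodes: 3:T, 6:T, 9:A, 12:T, 15:W, 16:A, 17:A, 18:A edges: (9,6,a); (9,17,f); (16,15,a); (16,18,f); (17,3,f); (17,6,a); (18,12,f); (18,15,a)
final:
nodes: 3:T, 6:T, 9:A, 12:T, 15:W, 16:A, 17:A, 18:A
edges: (9,6,a); (9,17,f); (16,15,a); (16,18,f); (17,3,f); (17,6,a); (18,12,f); (18,15,a)


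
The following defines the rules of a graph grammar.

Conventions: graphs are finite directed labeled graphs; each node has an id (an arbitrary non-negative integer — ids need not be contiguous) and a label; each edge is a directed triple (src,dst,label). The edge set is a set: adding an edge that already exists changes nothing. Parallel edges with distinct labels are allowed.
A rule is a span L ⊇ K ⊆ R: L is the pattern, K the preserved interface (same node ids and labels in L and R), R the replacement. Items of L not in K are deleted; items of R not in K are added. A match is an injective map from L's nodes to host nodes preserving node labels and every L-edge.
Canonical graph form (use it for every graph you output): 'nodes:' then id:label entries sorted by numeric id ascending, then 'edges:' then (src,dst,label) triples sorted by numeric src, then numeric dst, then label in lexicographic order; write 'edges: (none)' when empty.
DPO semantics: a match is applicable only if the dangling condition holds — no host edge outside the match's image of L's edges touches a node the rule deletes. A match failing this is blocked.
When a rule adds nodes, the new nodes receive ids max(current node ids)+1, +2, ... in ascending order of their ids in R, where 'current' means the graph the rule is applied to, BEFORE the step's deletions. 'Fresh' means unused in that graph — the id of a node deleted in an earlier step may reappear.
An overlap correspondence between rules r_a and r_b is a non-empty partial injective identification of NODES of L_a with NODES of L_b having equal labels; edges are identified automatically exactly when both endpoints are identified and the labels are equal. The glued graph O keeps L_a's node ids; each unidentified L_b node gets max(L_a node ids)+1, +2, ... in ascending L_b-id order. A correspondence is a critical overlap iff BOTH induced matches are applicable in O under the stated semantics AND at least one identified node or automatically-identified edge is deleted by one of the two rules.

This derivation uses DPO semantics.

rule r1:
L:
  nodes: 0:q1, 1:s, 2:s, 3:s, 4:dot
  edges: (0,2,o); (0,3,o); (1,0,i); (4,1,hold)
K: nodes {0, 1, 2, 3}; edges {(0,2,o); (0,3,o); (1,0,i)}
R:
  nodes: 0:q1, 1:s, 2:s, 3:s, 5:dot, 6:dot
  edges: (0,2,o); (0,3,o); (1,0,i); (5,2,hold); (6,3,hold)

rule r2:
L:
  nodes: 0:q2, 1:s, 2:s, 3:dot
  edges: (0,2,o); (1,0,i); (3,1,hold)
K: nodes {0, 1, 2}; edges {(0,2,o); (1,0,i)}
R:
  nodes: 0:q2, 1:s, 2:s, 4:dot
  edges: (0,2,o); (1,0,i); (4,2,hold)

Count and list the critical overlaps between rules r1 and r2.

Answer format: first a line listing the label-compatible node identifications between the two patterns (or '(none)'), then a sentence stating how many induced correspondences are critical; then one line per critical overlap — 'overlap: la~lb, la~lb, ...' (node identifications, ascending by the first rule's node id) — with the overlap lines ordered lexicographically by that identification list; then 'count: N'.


label-compatible node identifications between L(r1) and L(r2): 1~1, 1~2, 2~1, 2~2, 3~1, 3~2, 4~3
3 of the induced correspondences are critical overlaps of r1 and r2.
overlap: 1~1, 2~2, 4~3
overlap: 1~1, 3~2, 4~3
overlap: 1~1, 4~3
count: 3


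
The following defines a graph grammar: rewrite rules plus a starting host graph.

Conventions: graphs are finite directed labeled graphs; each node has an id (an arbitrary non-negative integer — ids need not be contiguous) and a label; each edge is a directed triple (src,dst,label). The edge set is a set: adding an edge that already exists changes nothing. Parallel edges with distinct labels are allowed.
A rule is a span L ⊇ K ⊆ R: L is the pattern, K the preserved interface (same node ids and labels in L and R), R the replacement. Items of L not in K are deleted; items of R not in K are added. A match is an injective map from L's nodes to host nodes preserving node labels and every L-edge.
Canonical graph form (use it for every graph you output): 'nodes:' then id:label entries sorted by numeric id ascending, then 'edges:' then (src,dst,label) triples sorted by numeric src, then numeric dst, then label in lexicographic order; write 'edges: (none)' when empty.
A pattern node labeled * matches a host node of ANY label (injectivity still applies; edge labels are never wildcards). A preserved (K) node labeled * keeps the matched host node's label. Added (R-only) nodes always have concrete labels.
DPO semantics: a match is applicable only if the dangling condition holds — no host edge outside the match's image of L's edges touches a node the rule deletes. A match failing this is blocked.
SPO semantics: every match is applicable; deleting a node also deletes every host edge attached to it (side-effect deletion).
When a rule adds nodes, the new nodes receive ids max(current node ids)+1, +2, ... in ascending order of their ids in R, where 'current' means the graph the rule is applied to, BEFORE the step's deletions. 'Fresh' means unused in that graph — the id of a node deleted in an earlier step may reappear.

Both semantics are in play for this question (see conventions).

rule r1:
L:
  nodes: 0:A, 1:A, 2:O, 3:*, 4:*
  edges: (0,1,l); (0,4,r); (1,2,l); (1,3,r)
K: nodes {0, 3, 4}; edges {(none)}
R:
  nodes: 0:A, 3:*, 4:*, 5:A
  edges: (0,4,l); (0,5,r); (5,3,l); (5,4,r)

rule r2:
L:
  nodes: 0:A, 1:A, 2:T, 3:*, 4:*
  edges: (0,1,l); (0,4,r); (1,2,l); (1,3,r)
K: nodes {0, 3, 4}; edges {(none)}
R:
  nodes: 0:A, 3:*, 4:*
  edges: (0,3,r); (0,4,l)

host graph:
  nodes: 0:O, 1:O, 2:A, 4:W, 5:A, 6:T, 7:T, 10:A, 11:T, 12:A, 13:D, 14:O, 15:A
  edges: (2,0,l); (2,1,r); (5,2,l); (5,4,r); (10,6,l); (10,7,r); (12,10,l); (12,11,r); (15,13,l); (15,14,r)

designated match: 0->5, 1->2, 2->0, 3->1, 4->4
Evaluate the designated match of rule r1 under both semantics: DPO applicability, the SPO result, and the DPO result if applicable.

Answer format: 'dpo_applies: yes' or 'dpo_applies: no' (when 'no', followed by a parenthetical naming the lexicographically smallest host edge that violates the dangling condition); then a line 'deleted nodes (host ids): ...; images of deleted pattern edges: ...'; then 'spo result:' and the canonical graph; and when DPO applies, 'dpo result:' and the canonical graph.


dpo_applies: yes
deleted nodes (host ids): 0, 2; images of deleted pattern edges: (2,0,l); (2,1,r); (5,2,l); (5,4,r)
spo result:
nodes: 1:O, 4:W, 5:A, 6:T, 7:T, 10:A, 11:T, 12:A, 13:D, 14:O, 15:A, 16:A
edges: (5,4,l); (5,16,r); (10,6,l); (10,7,r); (12,10,l); (12,11,r); (15,13,l); (15,14,r); (16,1,l); (16,4,r)
dpo result:
nodes: 1:O, 4:W, 5:A, 6:T, 7:T, 10:A, 11:T, 12:A, 13:D, 14:O, 15:A, 16:A
edges: (5,4,l); (5,16,r); (10,6,l); (10,7,r); (12,10,l); (12,11,r); (15,13,l); (15,14,r); (16,1,l); (16,4,r)


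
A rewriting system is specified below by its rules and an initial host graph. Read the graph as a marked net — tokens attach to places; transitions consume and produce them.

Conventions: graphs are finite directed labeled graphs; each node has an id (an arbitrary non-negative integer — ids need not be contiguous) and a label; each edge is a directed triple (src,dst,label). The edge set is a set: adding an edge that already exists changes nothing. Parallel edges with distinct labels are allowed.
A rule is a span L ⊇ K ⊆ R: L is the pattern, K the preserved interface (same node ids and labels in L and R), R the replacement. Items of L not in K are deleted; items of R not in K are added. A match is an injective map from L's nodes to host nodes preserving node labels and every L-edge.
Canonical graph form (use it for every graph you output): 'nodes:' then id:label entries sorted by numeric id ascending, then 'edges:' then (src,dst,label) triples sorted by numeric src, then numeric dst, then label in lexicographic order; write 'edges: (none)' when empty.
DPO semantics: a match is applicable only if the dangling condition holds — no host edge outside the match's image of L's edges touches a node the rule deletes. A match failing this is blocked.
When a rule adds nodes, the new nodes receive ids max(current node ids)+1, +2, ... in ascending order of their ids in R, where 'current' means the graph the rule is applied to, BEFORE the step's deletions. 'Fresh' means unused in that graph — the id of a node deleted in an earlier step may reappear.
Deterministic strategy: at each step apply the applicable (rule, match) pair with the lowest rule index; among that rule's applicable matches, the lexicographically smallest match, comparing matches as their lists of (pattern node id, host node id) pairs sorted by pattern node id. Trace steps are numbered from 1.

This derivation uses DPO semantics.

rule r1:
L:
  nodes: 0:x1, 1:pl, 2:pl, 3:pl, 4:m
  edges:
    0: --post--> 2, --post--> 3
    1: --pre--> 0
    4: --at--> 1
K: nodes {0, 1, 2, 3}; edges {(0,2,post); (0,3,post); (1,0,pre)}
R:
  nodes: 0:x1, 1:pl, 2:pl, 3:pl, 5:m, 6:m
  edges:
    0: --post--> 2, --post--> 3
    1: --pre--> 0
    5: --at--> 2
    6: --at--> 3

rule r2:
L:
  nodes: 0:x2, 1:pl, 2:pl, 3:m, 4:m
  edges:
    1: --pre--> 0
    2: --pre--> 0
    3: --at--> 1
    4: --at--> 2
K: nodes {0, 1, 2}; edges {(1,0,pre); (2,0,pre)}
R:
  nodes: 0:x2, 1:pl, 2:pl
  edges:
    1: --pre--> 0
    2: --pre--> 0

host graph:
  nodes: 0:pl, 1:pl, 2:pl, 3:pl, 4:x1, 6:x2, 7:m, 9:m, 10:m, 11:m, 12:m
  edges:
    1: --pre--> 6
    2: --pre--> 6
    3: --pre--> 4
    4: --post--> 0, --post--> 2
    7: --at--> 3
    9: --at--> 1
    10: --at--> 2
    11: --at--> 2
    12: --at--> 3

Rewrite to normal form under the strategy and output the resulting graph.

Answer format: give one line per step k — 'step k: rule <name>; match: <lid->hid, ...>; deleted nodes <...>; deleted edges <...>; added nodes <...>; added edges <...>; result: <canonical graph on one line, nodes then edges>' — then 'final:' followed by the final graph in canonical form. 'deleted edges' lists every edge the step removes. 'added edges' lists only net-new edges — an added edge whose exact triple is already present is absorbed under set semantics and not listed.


step 1: rule r1; match: 0->4, 1->3, 2->0, 3->2, 4->7; deleted nodes 7; deleted edges (7,3,at); added nodes 13, 14; added edges (13,0,at); (14,2,at); result: nodes: 0:pl, 1:pl, 2:pl, 3:pl, 4:x1, 6:x2, 9:m, 10:m, 11:m, 12:m, 13:m, 14:m edges: (1,6,pre); (2,6,pre); (3,4,pre); (4,0,post); (4,2,post); (9,1,at); (10,2,at); (11,2,at); (12,3,at); (13,0,at); (14,2,at)
step 2: rule r1; match: 0->4, 1->3, 2->0, 3->2, 4->12; deleted nodes 12; deleted edges (12,3,at); added nodes 15, 16; added edges (15,0,at); (16,2,at); result: nodes: 0:pl, 1:pl, 2:pl, 3:pl, 4:x1, 6:x2, 9:m, 10:m, 11:m, 13:m, 14:m, 15:m, 16:m edges: (1,6,pre); (2,6,pre); (3,4,pre); (4,0,post); (4,2,post); (9,1,at); (10,2,at); (11,2,at); (13,0,at); (14,2,at); (15,0,at); (16,2,at)
step 3: rule r2; match: 0->6, 1->1, 2->2, 3->9, 4->10; deleted nodes 9, 10; deleted edges (9,1,at); (10,2,at); added nodes (none); added edges (none); result: nodes: 0:pl, 1:pl, 2:pl, 3:pl, 4:x1, 6:x2, 11:m, 13:m, 14:m, 15:m, 16:m edges: (1,6,pre); (2,6,pre); (3,4,pre); (4,0,post); (4,2,post); (11,2,at); (13,0,at); (14,2,at); (15,0,at); (16,2,at)
final:
nodes: 0:pl, 1:pl, 2:pl, 3:pl, 4:x1, 6:x2, 11:m, 13:m, 14:m, 15:m, 16:m
edges: (1,6,pre); (2,6,pre); (3,4,pre); (4,0,post); (4,2,post); (11,2,at); (13,0,at); (14,2,at); (15,0,at); (16,2,at)
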